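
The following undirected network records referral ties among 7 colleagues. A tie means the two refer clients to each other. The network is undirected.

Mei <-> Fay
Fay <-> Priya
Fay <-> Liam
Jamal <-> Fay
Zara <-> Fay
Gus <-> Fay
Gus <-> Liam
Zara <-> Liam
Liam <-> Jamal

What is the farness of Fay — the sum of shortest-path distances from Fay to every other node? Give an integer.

Distances from Fay: Gus:1, Jamal:1, Liam:1, Mei:1, Priya:1, Zara:1.
Sum = 1 + 1 + 1 + 1 + 1 + 1 = 6.

6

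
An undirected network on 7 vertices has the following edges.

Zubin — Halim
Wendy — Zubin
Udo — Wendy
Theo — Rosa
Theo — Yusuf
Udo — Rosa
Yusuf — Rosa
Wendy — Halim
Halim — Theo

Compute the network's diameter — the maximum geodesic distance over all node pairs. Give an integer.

Eccentricity of each node (its greatest distance to any other): Halim:2, Rosa:3, Theo:2, Udo:2, Wendy:3, Yusuf:3, Zubin:3.
The maximum eccentricity is 3, realized for instance by the pair Zubin–Rosa via Zubin – Halim – Theo – Rosa. So the diameter is 3.

3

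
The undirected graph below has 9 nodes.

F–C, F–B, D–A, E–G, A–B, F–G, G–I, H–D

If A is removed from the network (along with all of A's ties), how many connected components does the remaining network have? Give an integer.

2

Without A, the remaining ties split the others into: {B, C, E, F, G, I}; {D, H}.
That's 2 separate components.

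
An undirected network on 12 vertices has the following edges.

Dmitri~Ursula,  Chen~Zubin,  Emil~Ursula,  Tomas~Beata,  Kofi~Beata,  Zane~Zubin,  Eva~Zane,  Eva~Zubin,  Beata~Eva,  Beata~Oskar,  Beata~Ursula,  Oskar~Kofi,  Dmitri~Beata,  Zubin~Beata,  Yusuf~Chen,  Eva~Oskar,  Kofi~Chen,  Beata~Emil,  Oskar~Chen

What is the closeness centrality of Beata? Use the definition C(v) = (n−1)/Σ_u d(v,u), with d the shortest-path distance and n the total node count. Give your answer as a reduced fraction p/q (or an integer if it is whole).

Distances from Beata: Chen:2, Dmitri:1, Emil:1, Eva:1, Kofi:1, Oskar:1, Tomas:1, Ursula:1, Yusuf:3, Zane:2, Zubin:1. Sum = 15.
n = 12, so closeness = 11/15.

11/15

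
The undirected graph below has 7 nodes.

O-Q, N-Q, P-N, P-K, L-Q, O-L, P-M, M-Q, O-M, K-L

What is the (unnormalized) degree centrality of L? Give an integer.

3

L is directly tied to K, O, and Q. That is 3 neighbors, so the degree of L is 3.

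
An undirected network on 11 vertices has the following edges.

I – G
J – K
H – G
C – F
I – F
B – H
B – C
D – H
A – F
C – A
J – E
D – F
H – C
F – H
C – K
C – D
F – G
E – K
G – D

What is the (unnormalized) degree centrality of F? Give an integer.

6

F is directly tied to A, C, D, G, H, and I. That is 6 neighbors, so the degree of F is 6.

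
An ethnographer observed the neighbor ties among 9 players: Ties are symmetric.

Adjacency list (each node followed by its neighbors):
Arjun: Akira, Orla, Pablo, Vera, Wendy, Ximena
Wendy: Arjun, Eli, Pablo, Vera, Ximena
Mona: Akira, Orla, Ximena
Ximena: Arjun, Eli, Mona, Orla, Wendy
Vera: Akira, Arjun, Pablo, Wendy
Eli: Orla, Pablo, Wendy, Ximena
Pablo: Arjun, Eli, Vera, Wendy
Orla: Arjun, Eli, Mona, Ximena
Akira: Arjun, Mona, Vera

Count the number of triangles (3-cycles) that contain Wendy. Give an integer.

6

Wendy's neighbors: Arjun, Eli, Pablo, Vera, and Ximena.
Neighbor pairs that are themselves tied: Wendy–Arjun–Pablo; Wendy–Arjun–Vera; Wendy–Arjun–Ximena; Wendy–Eli–Pablo; Wendy–Eli–Ximena; Wendy–Pablo–Vera. Each forms one triangle with Wendy, for 6 in total.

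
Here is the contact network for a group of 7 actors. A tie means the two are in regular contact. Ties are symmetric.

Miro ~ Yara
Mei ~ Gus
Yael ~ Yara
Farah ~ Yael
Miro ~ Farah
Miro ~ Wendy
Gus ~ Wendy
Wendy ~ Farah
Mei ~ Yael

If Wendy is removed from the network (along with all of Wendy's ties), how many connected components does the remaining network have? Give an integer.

1

Wendy's neighbors (Farah, Gus, and Miro) remain reachable from one another through other ties, so the rest of the network stays in one piece.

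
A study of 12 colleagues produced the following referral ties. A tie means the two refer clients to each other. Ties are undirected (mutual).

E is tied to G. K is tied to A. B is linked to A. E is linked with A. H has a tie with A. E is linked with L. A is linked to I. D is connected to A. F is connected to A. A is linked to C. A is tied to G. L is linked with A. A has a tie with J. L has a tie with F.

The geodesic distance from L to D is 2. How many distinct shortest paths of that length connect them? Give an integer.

The shortest distance is 2, and the only length-2 path is L–A–D. So there is exactly 1 shortest path.

1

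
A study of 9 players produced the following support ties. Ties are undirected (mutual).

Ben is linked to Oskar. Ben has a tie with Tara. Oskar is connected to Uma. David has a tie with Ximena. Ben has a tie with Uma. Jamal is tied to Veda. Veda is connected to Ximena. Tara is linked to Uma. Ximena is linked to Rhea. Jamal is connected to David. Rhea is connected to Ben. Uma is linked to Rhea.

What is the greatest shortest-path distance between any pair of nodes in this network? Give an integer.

Eccentricity of each node (its greatest distance to any other): Ben:4, David:4, Jamal:5, Oskar:5, Rhea:3, Tara:5, Uma:4, Veda:4, Ximena:3.
The maximum eccentricity is 5, realized for instance by the pair Jamal–Tara via Jamal – Veda – Ximena – Rhea – Ben – Tara. So the diameter is 5.

5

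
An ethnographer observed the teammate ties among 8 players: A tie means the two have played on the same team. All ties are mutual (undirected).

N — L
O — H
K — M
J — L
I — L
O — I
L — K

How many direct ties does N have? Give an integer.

1

N is directly tied to L. That is 1 neighbor, so the degree of N is 1.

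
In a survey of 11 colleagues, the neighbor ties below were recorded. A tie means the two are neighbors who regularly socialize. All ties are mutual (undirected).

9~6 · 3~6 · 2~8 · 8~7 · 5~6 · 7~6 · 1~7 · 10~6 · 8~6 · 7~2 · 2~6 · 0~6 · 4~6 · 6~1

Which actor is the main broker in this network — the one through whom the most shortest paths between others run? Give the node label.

6

Unnormalized betweenness of each node: 0:0, 1:0, 2:0, 3:0, 4:0, 5:0, 6:40, 7:1, 8:0, 9:0, 10:0.
6 has the largest value, 40, making it the main broker — the node through which the most shortest paths run.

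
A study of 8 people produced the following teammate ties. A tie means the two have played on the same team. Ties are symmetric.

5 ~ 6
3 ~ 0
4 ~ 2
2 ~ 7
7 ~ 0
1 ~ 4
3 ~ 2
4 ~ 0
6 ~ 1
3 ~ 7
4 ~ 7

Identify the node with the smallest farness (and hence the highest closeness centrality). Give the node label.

4

Farness (sum of distances to all others) for each node — 0:14, 1:13, 2:14, 3:17, 4:11, 5:23, 6:17, 7:13.
The smallest farness is 11, for 4, so 4 has the highest closeness.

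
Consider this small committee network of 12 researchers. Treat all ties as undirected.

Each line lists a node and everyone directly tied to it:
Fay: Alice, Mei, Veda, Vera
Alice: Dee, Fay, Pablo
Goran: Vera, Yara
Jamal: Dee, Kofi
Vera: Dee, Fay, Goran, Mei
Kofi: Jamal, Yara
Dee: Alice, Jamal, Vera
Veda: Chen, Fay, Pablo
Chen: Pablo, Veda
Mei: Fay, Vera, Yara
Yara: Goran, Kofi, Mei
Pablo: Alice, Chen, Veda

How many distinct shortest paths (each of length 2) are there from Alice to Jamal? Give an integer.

The shortest distance is 2, and the only length-2 path is Alice–Dee–Jamal. So there is exactly 1 shortest path.

1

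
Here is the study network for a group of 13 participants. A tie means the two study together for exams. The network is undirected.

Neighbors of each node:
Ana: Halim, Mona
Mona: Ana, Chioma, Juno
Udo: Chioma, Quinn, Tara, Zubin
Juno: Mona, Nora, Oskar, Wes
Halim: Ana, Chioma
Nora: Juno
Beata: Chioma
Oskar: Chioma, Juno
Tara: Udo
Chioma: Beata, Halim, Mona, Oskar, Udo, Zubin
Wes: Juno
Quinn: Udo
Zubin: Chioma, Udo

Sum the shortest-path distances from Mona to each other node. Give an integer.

23

Distances from Mona: Ana:1, Beata:2, Chioma:1, Halim:2, Juno:1, Nora:2, Oskar:2, Quinn:3, Tara:3, Udo:2, Wes:2, Zubin:2.
Sum = 1 + 2 + 1 + 2 + 1 + 2 + 2 + 3 + 3 + 2 + 2 + 2 = 23.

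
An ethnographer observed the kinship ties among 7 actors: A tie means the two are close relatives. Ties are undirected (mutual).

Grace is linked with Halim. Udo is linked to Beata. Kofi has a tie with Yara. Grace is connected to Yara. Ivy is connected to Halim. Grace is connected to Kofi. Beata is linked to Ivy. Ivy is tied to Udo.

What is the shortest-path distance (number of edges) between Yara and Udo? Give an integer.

One shortest route is Yara – Grace – Halim – Ivy – Udo, which uses 4 edges, and at distance 3 from Yara we only reach {Ivy}, which does not include Udo. So d(Yara,Udo) = 4.

4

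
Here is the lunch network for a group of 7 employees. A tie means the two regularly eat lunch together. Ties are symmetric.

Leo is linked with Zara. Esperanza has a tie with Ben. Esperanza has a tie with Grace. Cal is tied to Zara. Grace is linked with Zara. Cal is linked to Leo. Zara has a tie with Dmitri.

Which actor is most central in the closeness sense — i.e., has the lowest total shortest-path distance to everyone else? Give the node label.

Zara

Farness (sum of distances to all others) for each node — Ben:18, Cal:13, Dmitri:14, Esperanza:13, Grace:10, Leo:13, Zara:9.
The smallest farness is 9, for Zara, so Zara has the highest closeness.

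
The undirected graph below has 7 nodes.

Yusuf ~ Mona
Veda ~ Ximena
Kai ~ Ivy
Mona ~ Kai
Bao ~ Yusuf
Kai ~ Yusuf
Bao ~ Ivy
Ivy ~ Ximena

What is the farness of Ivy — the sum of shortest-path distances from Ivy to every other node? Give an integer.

9

Distances from Ivy: Bao:1, Kai:1, Mona:2, Veda:2, Ximena:1, Yusuf:2.
Sum = 1 + 1 + 2 + 2 + 1 + 2 = 9.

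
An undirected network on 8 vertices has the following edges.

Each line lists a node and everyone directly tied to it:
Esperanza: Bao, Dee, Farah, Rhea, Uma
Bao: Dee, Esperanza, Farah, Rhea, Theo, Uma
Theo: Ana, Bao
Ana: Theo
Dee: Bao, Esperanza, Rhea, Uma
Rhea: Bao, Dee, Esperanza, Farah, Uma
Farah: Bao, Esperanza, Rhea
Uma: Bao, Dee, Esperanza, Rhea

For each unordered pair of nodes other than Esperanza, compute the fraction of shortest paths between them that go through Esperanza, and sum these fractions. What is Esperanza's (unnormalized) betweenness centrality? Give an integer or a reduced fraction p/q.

2/3

Pairs whose geodesics pass through Esperanza — Farah–Uma: 1/3; Farah–Dee: 1/3.
All other pairs contribute 0.
Summing the contributions gives betweenness(Esperanza) = 2/3.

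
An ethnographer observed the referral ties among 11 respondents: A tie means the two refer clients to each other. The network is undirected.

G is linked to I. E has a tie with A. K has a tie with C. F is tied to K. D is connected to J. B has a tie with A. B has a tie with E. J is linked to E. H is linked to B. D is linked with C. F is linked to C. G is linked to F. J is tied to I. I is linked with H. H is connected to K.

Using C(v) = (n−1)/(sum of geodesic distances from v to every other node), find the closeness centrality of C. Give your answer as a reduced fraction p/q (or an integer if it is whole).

5/11

Distances from C: A:4, B:3, D:1, E:3, F:1, G:2, H:2, I:3, J:2, K:1. Sum = 22.
n = 11, so closeness = 10/22 = 5/11.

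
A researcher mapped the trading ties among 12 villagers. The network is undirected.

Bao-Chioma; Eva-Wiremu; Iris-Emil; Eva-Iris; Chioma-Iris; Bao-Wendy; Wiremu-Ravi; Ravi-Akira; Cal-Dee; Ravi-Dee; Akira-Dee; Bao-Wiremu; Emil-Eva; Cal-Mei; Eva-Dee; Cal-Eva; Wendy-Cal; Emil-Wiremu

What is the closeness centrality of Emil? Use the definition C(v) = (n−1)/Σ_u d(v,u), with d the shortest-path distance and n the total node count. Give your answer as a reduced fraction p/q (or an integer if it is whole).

Distances from Emil: Akira:3, Bao:2, Cal:2, Chioma:2, Dee:2, Eva:1, Iris:1, Mei:3, Ravi:2, Wendy:3, Wiremu:1. Sum = 22.
n = 12, so closeness = 11/22 = 1/2.

1/2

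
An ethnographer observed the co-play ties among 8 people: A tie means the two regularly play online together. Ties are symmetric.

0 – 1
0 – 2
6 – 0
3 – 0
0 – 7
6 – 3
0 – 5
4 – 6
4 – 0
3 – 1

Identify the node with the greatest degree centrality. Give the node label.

0

Degrees — 0:7, 1:2, 2:1, 3:3, 4:2, 5:1, 6:3, 7:1.
The maximum is 7, attained only by 0.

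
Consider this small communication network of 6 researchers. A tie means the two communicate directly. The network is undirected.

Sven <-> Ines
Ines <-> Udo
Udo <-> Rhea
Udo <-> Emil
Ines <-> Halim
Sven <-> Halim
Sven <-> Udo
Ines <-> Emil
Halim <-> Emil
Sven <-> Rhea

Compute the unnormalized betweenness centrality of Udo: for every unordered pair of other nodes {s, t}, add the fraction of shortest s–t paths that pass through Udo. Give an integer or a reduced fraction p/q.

11/6

Pairs whose geodesics pass through Udo — Emil–Sven: 1/3; Emil–Rhea: 1; Rhea–Ines: 1/2.
All other pairs contribute 0.
Summing the contributions gives betweenness(Udo) = 11/6.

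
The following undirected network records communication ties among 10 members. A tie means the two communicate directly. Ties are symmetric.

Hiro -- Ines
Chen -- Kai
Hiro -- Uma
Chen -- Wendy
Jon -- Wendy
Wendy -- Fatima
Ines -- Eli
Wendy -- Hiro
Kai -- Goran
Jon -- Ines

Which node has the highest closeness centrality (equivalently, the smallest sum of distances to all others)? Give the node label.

Wendy

Farness (sum of distances to all others) for each node — Chen:20, Eli:30, Fatima:24, Goran:34, Hiro:18, Ines:22, Jon:20, Kai:26, Uma:26, Wendy:16.
The smallest farness is 16, for Wendy, so Wendy has the highest closeness.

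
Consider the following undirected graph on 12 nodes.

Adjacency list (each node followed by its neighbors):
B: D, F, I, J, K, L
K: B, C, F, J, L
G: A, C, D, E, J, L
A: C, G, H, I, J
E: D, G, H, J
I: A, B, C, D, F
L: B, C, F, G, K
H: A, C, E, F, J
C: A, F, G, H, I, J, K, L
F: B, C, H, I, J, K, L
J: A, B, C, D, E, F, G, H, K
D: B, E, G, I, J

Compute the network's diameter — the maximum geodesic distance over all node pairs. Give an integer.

Eccentricity of each node (its greatest distance to any other): A:2, B:2, C:2, D:2, E:2, F:2, G:2, H:2, I:2, J:2, K:2, L:2.
The maximum eccentricity is 2, realized for instance by the pair E–I via E – D – I. So the diameter is 2.

2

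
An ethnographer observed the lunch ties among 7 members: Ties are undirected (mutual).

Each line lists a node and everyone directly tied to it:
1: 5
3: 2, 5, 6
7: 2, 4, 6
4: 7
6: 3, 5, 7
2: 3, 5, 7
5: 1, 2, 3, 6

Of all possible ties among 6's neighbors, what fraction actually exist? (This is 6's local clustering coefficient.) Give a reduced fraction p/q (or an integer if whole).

1/3

6's neighbors: 3, 5, and 7 (k = 3).
Possible neighbor pairs: C(3,2) = 3. Edges among them: 3–5 → e = 1.
Clustering(6) = 1/3.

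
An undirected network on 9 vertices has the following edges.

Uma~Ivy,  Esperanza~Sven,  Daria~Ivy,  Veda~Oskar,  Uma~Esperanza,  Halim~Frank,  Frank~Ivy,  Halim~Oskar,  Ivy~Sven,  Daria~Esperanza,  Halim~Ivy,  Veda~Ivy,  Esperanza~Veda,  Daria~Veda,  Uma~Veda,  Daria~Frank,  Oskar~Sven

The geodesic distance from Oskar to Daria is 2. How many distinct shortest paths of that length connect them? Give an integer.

The shortest distance is 2, and the only length-2 path is Oskar–Veda–Daria. So there is exactly 1 shortest path.

1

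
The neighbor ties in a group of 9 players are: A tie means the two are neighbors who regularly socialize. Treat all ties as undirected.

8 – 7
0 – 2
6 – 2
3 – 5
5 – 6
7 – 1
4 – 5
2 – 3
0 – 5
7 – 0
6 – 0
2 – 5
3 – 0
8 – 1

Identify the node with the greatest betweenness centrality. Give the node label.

0

Unnormalized betweenness of each node: 0:46/3, 1:0, 2:1/3, 3:0, 4:0, 5:22/3, 6:0, 7:12, 8:0.
0 has the largest value, 46/3, making it the main broker — the node through which the most shortest paths run.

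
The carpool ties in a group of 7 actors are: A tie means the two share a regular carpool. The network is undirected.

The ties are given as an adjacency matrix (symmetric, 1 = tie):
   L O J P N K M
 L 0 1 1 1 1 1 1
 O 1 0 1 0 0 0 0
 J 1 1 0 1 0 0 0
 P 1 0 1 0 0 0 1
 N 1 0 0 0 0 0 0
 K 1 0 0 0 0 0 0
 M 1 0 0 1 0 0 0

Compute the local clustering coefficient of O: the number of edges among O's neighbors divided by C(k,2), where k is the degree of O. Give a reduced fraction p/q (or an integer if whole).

1

O's neighbors: J and L (k = 2).
Possible neighbor pairs: C(2,2) = 1. Edges among them: J–L → e = 1.
Clustering(O) = 1/1.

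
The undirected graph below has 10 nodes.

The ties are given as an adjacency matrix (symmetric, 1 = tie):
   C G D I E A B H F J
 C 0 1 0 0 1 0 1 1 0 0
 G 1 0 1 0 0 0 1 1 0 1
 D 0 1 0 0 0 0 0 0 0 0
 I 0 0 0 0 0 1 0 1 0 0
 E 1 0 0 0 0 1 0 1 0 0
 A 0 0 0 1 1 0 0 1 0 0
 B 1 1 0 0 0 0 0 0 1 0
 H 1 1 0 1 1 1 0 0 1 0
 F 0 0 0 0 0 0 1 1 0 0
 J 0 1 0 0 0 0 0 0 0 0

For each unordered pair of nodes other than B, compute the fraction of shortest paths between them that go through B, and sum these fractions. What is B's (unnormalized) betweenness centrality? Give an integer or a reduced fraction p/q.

2

Pairs whose geodesics pass through B — C–F: 1/2; G–F: 1/2; D–F: 1/2; F–J: 1/2.
All other pairs contribute 0.
Summing the contributions gives betweenness(B) = 2.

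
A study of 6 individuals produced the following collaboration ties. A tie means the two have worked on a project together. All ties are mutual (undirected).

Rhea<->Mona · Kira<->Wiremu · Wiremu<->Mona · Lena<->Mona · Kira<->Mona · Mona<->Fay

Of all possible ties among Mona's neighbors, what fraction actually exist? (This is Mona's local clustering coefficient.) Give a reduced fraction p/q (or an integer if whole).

1/10

Mona's neighbors: Fay, Kira, Lena, Rhea, and Wiremu (k = 5).
Possible neighbor pairs: C(5,2) = 10. Edges among them: Kira–Wiremu → e = 1.
Clustering(Mona) = 1/10.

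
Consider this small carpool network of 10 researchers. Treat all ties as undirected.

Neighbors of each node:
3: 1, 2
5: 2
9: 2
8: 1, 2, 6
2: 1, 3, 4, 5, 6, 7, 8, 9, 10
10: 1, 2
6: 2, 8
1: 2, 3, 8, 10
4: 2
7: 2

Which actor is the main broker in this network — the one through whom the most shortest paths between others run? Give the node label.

2

Unnormalized betweenness of each node: 1:3/2, 2:30, 3:0, 4:0, 5:0, 6:0, 7:0, 8:1/2, 9:0, 10:0.
2 has the largest value, 30, making it the main broker — the node through which the most shortest paths run.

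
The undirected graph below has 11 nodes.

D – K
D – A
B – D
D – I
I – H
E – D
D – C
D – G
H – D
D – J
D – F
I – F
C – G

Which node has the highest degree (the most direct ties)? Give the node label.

D

Degrees — A:1, B:1, C:2, D:10, E:1, F:2, G:2, H:2, I:3, J:1, K:1.
The maximum is 10, attained only by D.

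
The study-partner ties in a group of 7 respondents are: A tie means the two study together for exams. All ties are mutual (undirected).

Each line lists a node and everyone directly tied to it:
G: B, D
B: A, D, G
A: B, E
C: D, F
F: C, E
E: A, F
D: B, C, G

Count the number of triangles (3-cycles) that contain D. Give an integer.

D's neighbors: B, C, and G.
Neighbor pairs that are themselves tied: D–B–G. Each forms one triangle with D, for 1 in total.

1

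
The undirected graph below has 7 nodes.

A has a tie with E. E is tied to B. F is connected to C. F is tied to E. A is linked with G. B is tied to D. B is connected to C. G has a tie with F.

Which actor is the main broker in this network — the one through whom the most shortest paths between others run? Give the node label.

Unnormalized betweenness of each node: A:7/6, B:35/6, C:5/3, D:0, E:11/2, F:4, G:5/6.
B has the largest value, 35/6, making it the main broker — the node through which the most shortest paths run.

B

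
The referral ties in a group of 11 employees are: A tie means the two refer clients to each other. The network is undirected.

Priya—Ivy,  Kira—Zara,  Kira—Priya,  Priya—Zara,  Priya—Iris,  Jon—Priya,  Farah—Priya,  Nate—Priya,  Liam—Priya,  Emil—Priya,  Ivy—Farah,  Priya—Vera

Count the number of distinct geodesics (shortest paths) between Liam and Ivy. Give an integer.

1

The shortest distance is 2, and the only length-2 path is Liam–Priya–Ivy. So there is exactly 1 shortest path.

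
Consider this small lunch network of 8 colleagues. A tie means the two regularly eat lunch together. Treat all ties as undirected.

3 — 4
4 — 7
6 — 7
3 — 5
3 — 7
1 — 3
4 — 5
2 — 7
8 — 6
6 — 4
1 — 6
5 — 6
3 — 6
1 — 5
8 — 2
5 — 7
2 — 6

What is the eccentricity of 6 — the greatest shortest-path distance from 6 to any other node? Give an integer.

Distances from 6: 1:1, 2:1, 3:1, 4:1, 5:1, 7:1, 8:1.
The largest is 1 (to 7, 1, 5, 2, 3, 4, and 8), so the eccentricity of 6 is 1.

1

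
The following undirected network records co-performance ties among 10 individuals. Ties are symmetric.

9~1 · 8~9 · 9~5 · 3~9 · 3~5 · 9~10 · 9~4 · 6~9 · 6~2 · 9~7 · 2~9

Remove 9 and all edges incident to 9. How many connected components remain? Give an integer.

7

Without 9, the remaining ties split the others into: {8}; {4}; {3, 5}; {10}; {7}; {2, 6}; {1}.
That's 7 separate components.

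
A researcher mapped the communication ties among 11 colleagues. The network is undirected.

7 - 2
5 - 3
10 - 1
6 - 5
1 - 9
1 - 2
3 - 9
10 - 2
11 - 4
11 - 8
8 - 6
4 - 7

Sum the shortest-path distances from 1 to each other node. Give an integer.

Distances from 1: 2:1, 3:2, 4:3, 5:3, 6:4, 7:2, 8:5, 9:1, 10:1, 11:4.
Sum = 1 + 2 + 3 + 3 + 4 + 2 + 5 + 1 + 1 + 4 = 26.

26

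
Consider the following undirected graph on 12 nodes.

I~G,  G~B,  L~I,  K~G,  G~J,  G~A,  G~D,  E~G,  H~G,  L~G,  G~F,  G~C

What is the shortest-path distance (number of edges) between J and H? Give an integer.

One shortest route is J – G – H, which uses 2 edges, and J and H are not directly tied, so nothing shorter exists. So d(J,H) = 2.

2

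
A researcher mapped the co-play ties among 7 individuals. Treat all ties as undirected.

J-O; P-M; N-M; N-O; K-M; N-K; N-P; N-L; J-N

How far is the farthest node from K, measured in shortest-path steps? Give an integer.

2

Distances from K: J:2, L:2, M:1, N:1, O:2, P:2.
The largest is 2 (to L, O, J, and P), so the eccentricity of K is 2.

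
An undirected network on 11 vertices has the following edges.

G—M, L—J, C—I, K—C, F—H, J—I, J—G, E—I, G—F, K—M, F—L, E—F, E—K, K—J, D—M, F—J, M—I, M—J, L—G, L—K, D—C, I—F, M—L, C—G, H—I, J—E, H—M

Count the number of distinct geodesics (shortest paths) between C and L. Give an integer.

The shortest distance is 2. The length-2 paths are: C–G–L; C–K–L.
That gives 2 distinct shortest paths.

2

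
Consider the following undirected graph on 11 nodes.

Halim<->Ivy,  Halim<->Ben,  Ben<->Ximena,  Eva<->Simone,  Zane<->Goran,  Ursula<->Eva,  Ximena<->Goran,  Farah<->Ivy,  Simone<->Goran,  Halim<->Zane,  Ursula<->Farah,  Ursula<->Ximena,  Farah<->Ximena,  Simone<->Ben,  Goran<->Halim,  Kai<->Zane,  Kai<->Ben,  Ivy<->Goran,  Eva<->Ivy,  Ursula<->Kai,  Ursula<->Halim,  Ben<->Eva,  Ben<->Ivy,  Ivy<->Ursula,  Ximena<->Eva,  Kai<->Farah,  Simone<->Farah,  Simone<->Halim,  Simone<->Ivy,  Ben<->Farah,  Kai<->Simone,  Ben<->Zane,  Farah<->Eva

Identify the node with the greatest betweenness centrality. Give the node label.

Ben

Unnormalized betweenness of each node: Ben:99/20, Eva:49/60, Farah:33/20, Goran:28/15, Halim:119/60, Ivy:31/15, Kai:97/60, Simone:157/60, Ursula:127/60, Ximena:41/30, Zane:19/20.
Ben has the largest value, 99/20, making it the main broker — the node through which the most shortest paths run.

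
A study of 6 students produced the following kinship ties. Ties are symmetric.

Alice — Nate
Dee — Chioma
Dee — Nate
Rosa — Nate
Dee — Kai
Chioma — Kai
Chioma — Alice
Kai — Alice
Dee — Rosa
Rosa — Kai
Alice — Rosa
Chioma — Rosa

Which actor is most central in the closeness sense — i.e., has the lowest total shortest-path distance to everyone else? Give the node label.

Rosa

Farness (sum of distances to all others) for each node — Alice:6, Chioma:6, Dee:6, Kai:6, Nate:7, Rosa:5.
The smallest farness is 5, for Rosa, so Rosa has the highest closeness.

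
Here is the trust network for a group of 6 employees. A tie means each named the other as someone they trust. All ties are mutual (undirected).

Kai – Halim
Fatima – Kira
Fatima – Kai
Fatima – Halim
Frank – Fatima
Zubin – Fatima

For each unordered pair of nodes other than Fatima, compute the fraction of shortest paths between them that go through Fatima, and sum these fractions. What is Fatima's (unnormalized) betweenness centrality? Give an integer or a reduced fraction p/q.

Pairs whose geodesics pass through Fatima — Frank–Kira: 1; Frank–Kai: 1; Frank–Zubin: 1; Frank–Halim: 1; Kira–Kai: 1; Kira–Zubin: 1; Kira–Halim: 1; Kai–Zubin: 1; Zubin–Halim: 1.
All other pairs contribute 0.
Summing the contributions gives betweenness(Fatima) = 9.

9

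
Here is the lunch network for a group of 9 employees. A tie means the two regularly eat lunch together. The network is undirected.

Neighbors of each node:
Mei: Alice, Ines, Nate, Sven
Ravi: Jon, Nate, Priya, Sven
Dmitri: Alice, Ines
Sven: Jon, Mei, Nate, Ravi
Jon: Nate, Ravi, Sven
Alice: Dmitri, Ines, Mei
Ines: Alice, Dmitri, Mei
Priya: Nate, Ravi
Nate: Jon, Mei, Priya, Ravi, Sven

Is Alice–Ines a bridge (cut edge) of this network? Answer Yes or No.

No

Even without that edge, Alice still reaches Ines via Alice – Mei – Ines, so the network stays connected. Not a bridge.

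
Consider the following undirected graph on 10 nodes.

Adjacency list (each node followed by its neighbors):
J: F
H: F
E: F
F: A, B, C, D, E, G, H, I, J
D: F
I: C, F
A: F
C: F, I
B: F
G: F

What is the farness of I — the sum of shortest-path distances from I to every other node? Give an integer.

16

Distances from I: A:2, B:2, C:1, D:2, E:2, F:1, G:2, H:2, J:2.
Sum = 2 + 2 + 1 + 2 + 2 + 1 + 2 + 2 + 2 = 16.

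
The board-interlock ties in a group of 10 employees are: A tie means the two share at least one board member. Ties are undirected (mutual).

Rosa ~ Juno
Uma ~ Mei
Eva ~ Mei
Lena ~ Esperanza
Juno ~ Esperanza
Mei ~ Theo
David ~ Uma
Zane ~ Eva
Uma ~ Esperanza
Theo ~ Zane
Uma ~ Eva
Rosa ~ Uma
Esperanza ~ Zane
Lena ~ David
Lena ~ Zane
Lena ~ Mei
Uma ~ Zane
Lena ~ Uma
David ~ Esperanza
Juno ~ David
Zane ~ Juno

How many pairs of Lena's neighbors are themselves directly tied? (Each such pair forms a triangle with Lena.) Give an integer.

6

Lena's neighbors: David, Esperanza, Mei, Uma, and Zane.
Neighbor pairs that are themselves tied: Lena–David–Esperanza; Lena–David–Uma; Lena–Esperanza–Uma; Lena–Esperanza–Zane; Lena–Mei–Uma; Lena–Uma–Zane. Each forms one triangle with Lena, for 6 in total.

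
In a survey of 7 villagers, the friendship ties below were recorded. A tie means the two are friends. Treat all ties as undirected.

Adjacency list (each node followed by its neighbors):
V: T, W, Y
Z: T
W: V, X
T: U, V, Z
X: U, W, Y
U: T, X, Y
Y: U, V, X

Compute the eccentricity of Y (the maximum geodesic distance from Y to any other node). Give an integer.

Distances from Y: T:2, U:1, V:1, W:2, X:1, Z:3.
The largest is 3 (to Z), so the eccentricity of Y is 3.

3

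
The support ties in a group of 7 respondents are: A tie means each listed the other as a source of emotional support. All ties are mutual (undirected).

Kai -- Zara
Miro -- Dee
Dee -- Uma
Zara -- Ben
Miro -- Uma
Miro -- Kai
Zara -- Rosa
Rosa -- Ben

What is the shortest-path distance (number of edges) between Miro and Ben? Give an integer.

One shortest route is Miro – Kai – Zara – Ben, which uses 3 edges, and at distance 2 from Miro we only reach {Zara}, which does not include Ben. So d(Miro,Ben) = 3.

3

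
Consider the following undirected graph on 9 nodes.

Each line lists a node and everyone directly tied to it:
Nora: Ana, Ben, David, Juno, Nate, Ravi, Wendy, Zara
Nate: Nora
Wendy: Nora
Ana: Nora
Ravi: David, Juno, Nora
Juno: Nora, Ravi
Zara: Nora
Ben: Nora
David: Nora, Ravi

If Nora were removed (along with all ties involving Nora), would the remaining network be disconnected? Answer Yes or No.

Yes

Removing Nora leaves {David, Juno, and Ravi} with no path to {Nate}, so the network splits into 6 components. Nora is a cut vertex.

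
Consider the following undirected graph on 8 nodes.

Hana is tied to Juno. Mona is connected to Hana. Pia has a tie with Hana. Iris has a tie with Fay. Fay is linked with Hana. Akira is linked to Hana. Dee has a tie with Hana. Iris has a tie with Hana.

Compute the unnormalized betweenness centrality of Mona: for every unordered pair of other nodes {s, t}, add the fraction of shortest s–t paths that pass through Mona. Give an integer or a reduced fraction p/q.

0

No shortest path between any pair of other nodes passes through Mona.
Summing the contributions gives betweenness(Mona) = 0.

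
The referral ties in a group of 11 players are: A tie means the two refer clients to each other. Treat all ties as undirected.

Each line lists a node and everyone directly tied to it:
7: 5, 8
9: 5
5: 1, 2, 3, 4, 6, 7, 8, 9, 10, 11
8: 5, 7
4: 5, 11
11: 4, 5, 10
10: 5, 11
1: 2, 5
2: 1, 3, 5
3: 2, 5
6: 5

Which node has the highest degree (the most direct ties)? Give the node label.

Degrees — 1:2, 2:3, 3:2, 4:2, 5:10, 6:1, 7:2, 8:2, 9:1, 10:2, 11:3.
The maximum is 10, attained only by 5.

5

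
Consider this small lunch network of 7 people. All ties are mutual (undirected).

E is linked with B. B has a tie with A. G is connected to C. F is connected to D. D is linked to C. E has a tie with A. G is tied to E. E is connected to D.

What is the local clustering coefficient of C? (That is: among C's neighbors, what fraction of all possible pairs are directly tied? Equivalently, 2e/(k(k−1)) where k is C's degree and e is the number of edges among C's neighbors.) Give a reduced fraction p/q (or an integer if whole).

C's neighbors: D and G (k = 2).
Possible neighbor pairs: C(2,2) = 1. Edges among them: none → e = 0.
Clustering(C) = 0/1.

0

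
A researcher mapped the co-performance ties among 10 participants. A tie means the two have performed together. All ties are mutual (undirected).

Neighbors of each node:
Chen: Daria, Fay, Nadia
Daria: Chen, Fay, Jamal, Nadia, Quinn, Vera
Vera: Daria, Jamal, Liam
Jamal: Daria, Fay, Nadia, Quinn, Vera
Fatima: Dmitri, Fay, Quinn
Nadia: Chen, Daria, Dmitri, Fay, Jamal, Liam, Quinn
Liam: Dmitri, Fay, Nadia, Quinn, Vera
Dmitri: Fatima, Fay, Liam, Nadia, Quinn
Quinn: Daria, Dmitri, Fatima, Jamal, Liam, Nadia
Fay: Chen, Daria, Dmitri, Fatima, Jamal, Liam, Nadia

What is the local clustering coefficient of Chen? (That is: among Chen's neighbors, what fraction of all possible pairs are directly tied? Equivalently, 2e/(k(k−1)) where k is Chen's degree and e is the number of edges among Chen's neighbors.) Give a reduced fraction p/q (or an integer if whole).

1

Chen's neighbors: Daria, Fay, and Nadia (k = 3).
Possible neighbor pairs: C(3,2) = 3. Edges among them: Daria–Fay, Daria–Nadia, Fay–Nadia → e = 3.
Clustering(Chen) = 3/3 = 1.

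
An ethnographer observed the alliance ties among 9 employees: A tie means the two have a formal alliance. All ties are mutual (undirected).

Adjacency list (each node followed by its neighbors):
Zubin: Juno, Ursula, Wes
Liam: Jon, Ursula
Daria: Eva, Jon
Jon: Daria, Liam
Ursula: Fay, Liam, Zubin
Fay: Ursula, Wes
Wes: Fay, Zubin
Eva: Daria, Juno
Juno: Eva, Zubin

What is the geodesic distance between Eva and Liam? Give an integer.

3

One shortest route is Eva – Daria – Jon – Liam, which uses 3 edges, and at distance 2 from Eva we only reach {Jon, Zubin}, which does not include Liam. So d(Eva,Liam) = 3.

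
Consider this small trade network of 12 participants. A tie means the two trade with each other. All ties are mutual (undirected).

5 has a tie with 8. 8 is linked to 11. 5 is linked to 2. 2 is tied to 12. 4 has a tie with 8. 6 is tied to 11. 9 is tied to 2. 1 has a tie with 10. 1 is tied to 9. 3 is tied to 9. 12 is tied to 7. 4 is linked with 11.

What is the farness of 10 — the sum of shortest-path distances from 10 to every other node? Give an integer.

Distances from 10: 1:1, 2:3, 3:3, 4:6, 5:4, 6:7, 7:5, 8:5, 9:2, 11:6, 12:4.
Sum = 1 + 3 + 3 + 6 + 4 + 7 + 5 + 5 + 2 + 6 + 4 = 46.

46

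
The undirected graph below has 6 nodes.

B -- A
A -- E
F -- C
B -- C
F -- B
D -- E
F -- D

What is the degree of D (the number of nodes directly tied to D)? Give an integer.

D is directly tied to E and F. That is 2 neighbors, so the degree of D is 2.

2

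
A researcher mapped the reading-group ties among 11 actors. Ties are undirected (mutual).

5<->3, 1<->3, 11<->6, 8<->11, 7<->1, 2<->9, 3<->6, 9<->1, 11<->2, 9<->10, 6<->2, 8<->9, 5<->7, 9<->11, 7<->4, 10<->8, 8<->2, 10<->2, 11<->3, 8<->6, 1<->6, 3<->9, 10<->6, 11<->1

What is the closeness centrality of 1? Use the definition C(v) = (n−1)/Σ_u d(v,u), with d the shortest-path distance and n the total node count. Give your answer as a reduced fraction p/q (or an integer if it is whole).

2/3

Distances from 1: 2:2, 3:1, 4:2, 5:2, 6:1, 7:1, 8:2, 9:1, 10:2, 11:1. Sum = 15.
n = 11, so closeness = 10/15 = 2/3.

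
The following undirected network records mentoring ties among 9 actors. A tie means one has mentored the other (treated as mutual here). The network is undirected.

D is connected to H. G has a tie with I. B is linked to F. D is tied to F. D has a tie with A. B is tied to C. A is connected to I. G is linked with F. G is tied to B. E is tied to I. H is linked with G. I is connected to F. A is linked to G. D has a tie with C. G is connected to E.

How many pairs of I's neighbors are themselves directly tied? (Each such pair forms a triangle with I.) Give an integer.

3

I's neighbors: A, E, F, and G.
Neighbor pairs that are themselves tied: I–A–G; I–E–G; I–F–G. Each forms one triangle with I, for 3 in total.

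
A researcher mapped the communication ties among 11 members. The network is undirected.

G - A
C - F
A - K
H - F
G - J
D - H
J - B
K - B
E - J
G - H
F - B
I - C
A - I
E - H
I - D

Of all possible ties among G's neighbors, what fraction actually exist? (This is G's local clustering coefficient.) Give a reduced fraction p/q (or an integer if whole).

0

G's neighbors: A, H, and J (k = 3).
Possible neighbor pairs: C(3,2) = 3. Edges among them: none → e = 0.
Clustering(G) = 0/3 = 0.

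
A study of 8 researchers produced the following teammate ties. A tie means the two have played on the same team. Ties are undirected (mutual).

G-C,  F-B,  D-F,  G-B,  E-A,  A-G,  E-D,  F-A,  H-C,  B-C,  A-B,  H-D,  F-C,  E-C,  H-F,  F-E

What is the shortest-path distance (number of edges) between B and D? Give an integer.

2

One shortest route is B – F – D, which uses 2 edges, and B and D are not directly tied, so nothing shorter exists. So d(B,D) = 2.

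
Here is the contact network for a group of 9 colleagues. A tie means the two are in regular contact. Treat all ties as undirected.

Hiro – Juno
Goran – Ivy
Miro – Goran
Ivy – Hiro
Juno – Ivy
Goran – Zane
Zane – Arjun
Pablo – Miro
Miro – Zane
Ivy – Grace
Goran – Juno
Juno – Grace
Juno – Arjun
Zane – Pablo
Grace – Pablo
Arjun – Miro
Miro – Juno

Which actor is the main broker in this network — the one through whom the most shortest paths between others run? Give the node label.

Unnormalized betweenness of each node: Arjun:7/12, Goran:7/3, Grace:13/6, Hiro:0, Ivy:25/12, Juno:33/4, Miro:11/4, Pablo:3/2, Zane:4/3.
Juno has the largest value, 33/4, making it the main broker — the node through which the most shortest paths run.

Juno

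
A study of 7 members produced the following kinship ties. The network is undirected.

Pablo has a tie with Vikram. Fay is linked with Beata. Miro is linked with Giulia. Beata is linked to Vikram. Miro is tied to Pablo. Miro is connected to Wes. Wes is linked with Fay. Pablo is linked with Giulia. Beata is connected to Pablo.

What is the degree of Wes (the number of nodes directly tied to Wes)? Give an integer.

Wes is directly tied to Fay and Miro. That is 2 neighbors, so the degree of Wes is 2.

2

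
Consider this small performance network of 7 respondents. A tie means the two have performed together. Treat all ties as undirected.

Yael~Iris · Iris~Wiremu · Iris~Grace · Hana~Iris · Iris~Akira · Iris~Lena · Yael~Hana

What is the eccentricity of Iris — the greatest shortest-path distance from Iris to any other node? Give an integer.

1

Distances from Iris: Akira:1, Grace:1, Hana:1, Lena:1, Wiremu:1, Yael:1.
The largest is 1 (to Yael, Grace, Lena, Hana, Akira, and Wiremu), so the eccentricity of Iris is 1.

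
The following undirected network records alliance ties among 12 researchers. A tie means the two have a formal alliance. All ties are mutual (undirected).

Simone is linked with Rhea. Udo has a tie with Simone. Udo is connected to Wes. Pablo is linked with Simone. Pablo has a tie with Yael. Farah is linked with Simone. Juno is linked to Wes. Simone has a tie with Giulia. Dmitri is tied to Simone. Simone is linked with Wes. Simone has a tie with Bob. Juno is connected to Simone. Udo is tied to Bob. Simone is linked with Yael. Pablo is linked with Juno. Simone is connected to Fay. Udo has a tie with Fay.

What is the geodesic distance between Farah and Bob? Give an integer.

One shortest route is Farah – Simone – Bob, which uses 2 edges, and Farah and Bob are not directly tied, so nothing shorter exists. So d(Farah,Bob) = 2.

2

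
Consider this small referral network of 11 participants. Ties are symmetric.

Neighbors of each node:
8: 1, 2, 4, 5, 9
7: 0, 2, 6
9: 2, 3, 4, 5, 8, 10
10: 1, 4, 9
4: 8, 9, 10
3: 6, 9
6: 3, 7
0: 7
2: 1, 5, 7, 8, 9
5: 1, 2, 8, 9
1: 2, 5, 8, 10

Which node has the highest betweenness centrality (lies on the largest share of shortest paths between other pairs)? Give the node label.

Unnormalized betweenness of each node: 0:0, 1:7/3, 2:29/2, 3:4, 4:1/3, 5:1/2, 6:2, 7:12, 8:3, 9:40/3, 10:1.
2 has the largest value, 29/2, making it the main broker — the node through which the most shortest paths run.

2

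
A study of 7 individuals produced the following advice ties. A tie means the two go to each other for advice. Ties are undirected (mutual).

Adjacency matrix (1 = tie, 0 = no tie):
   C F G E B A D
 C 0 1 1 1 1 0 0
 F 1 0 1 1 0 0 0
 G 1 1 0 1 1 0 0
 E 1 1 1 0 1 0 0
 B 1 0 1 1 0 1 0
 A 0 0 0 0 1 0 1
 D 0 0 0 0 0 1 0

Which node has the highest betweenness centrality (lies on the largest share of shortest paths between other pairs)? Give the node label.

B

Unnormalized betweenness of each node: A:5, B:8, C:1, D:0, E:1, F:0, G:1.
B has the largest value, 8, making it the main broker — the node through which the most shortest paths run.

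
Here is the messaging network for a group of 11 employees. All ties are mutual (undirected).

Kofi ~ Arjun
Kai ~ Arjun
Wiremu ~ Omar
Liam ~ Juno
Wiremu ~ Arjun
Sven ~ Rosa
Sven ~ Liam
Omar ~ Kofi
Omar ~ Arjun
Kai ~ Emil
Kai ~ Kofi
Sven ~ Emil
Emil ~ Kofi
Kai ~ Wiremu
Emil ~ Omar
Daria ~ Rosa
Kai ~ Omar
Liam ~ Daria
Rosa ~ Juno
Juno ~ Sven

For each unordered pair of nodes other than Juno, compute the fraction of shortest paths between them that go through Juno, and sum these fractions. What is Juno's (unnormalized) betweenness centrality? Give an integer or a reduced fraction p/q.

Pairs whose geodesics pass through Juno — Rosa–Liam: 1/3.
All other pairs contribute 0.
Summing the contributions gives betweenness(Juno) = 1/3.

1/3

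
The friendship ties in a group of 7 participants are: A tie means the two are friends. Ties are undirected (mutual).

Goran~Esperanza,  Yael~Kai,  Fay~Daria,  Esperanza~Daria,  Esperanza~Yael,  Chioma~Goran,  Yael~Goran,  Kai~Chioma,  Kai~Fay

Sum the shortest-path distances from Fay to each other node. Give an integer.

Distances from Fay: Chioma:2, Daria:1, Esperanza:2, Goran:3, Kai:1, Yael:2.
Sum = 2 + 1 + 2 + 3 + 1 + 2 = 11.

11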